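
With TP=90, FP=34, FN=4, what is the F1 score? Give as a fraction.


Precision = 90/124 = 45/62. Recall = 90/94 = 45/47. F1 = 2*P*R/(P+R) = 90/109.

90/109


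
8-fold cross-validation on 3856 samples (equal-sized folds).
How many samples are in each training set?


Each validation fold has 3856/8 = 482 samples. Training set = 3856 - 482 = 3374.

3374


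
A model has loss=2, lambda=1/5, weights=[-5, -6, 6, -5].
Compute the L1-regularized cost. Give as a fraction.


L1 norm = sum(|w|) = 22. J = 2 + 1/5 * 22 = 32/5.

32/5


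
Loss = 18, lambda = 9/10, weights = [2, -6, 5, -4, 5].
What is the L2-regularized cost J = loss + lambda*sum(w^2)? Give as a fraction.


L2 sq norm = sum(w^2) = 106. J = 18 + 9/10 * 106 = 567/5.

567/5


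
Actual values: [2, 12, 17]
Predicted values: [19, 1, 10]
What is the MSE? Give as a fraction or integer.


MSE = (1/3) * ((2-19)^2=289 + (12-1)^2=121 + (17-10)^2=49). Sum = 459. MSE = 153.

153


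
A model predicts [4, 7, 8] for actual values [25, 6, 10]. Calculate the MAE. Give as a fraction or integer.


MAE = (1/3) * (|25-4|=21 + |6-7|=1 + |10-8|=2). Sum = 24. MAE = 8.

8


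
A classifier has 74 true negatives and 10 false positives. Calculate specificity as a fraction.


Specificity = TN / (TN + FP) = 74 / 84 = 37/42.

37/42


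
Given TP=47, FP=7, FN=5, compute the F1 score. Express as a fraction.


Precision = 47/54 = 47/54. Recall = 47/52 = 47/52. F1 = 2*P*R/(P+R) = 47/53.

47/53


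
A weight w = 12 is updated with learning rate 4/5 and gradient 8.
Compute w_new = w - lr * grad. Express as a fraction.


w_new = 12 - 4/5 * 8 = 12 - 32/5 = 28/5.

28/5


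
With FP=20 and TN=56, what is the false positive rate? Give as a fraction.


FPR = FP / (FP + TN) = 20 / 76 = 5/19.

5/19


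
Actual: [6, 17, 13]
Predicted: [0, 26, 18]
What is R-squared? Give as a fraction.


Mean(y) = 12. SS_res = 142. SS_tot = 62. R^2 = 1 - 142/(62) = -40/31.

-40/31


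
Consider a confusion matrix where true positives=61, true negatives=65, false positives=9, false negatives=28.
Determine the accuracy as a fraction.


Accuracy = (TP + TN) / (TP + TN + FP + FN) = (61 + 65) / 163 = 126/163.

126/163


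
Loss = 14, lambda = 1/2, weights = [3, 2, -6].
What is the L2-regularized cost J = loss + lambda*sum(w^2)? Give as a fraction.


L2 sq norm = sum(w^2) = 49. J = 14 + 1/2 * 49 = 77/2.

77/2


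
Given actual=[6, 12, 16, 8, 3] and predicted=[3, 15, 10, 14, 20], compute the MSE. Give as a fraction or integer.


MSE = (1/5) * ((6-3)^2=9 + (12-15)^2=9 + (16-10)^2=36 + (8-14)^2=36 + (3-20)^2=289). Sum = 379. MSE = 379/5.

379/5


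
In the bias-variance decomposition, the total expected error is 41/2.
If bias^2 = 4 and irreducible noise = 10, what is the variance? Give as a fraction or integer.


Total error = bias^2 + variance + irreducible noise. So variance = 41/2 - 4 - 10 = 13/2.

13/2


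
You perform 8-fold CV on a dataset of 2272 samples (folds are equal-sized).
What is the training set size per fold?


Each validation fold has 2272/8 = 284 samples. Training set = 2272 - 284 = 1988.

1988


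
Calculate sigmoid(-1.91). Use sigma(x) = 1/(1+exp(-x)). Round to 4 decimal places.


sigma(-1.91) = 1/(1+e^(1.91)) = 1/(1+6.753089) = 1/7.753089 = 0.1290.

0.1290


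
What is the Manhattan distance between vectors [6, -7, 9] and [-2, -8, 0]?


d = sum of absolute differences: |6--2|=8 + |-7--8|=1 + |9-0|=9 = 18.

18


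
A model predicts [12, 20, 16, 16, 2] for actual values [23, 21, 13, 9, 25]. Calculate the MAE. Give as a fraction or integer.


MAE = (1/5) * (|23-12|=11 + |21-20|=1 + |13-16|=3 + |9-16|=7 + |25-2|=23). Sum = 45. MAE = 9.

9


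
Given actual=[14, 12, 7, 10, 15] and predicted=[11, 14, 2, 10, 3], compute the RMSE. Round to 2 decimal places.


MSE = 36.4000. RMSE = sqrt(36.4000) = 6.03.

6.03


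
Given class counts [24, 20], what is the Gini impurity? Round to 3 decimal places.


Total = 44. Proportions: 24/44, 20/44. sum(p_i^2) = 0.5041. Gini = 1 - 0.5041 = 0.4959, which rounds to 0.496.

0.496


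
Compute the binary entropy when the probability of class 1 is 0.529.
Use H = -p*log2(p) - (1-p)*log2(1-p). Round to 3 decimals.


H = -0.529*log2(0.529) - 0.471*log2(0.471) = 0.998.

0.998


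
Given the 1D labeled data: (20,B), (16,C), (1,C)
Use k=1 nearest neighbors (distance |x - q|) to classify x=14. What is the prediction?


Distances: |20-14|=6, |16-14|=2, |1-14|=13. 1 nearest: (16,C). Counts: {'C': 1}. Majority class: C.

C


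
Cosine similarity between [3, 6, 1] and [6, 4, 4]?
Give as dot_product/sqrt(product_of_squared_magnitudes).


dot = 46. |a|^2 = 46, |b|^2 = 68. cos = 46/sqrt(3128).

46/sqrt(3128)


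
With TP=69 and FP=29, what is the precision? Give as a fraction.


Precision = TP / (TP + FP) = 69 / 98 = 69/98.

69/98


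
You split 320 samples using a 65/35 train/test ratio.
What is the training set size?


Test set = 320 * 35% = 112. Training set = 320 - 112 = 208.

208


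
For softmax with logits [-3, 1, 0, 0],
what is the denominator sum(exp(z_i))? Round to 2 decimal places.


Denom = e^-3=0.0498 + e^1=2.7183 + e^0=1.0000 + e^0=1.0000. Sum = 4.7681, which rounds to 4.77.

4.77


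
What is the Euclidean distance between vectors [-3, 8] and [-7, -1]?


d = sqrt(sum of squared differences). (-3--7)^2=16, (8--1)^2=81. Sum = 97.

sqrt(97)


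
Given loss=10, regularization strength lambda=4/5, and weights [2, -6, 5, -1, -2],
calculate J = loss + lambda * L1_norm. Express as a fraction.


L1 norm = sum(|w|) = 16. J = 10 + 4/5 * 16 = 114/5.

114/5


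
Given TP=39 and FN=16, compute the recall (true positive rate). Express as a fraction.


Recall = TP / (TP + FN) = 39 / 55 = 39/55.

39/55


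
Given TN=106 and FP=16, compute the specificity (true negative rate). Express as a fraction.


Specificity = TN / (TN + FP) = 106 / 122 = 53/61.

53/61


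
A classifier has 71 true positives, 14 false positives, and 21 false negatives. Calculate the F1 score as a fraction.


Precision = 71/85 = 71/85. Recall = 71/92 = 71/92. F1 = 2*P*R/(P+R) = 142/177.

142/177


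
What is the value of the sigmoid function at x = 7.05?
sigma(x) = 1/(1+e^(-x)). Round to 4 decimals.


sigma(7.05) = 1/(1+e^(-7.05)) = 1/(1+0.000867) = 1/1.000867 = 0.9991.

0.9991


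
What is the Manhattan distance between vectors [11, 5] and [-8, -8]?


d = sum of absolute differences: |11--8|=19 + |5--8|=13 = 32.

32


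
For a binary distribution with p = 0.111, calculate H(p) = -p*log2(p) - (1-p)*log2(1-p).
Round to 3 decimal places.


H = -0.111*log2(0.111) - 0.889*log2(0.889) = 0.503.

0.503


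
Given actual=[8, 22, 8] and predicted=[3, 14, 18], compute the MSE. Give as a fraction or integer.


MSE = (1/3) * ((8-3)^2=25 + (22-14)^2=64 + (8-18)^2=100). Sum = 189. MSE = 63.

63


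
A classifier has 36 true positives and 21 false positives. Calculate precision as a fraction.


Precision = TP / (TP + FP) = 36 / 57 = 12/19.

12/19


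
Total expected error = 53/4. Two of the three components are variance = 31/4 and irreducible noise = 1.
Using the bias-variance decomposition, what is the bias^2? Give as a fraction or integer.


Total error = bias^2 + variance + irreducible noise. So bias^2 = 53/4 - 31/4 - 1 = 9/2.

9/2


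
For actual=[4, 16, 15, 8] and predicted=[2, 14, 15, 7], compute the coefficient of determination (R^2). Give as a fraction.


Mean(y) = 43/4. SS_res = 9. SS_tot = 395/4. R^2 = 1 - 9/(395/4) = 359/395.

359/395


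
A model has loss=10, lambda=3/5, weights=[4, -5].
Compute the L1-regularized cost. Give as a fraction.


L1 norm = sum(|w|) = 9. J = 10 + 3/5 * 9 = 77/5.

77/5


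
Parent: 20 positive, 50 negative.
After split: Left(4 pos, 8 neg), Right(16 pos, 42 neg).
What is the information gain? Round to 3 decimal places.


H(parent) = 0.8631. H(left) = 0.9183, H(right) = 0.8498. Weighted = (12/70)*0.9183 + (58/70)*0.8498 = 0.8615. IG = 0.8631 - 0.8615 = 0.0016, which rounds to 0.002.

0.002


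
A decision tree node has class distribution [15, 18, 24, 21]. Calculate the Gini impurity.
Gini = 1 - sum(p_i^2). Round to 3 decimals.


Total = 78. Proportions: 15/78, 18/78, 24/78, 21/78. sum(p_i^2) = 0.2574. Gini = 1 - 0.2574 = 0.7426, which rounds to 0.743.

0.743


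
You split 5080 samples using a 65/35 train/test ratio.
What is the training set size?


Test set = 5080 * 35% = 1778. Training set = 5080 - 1778 = 3302.

3302


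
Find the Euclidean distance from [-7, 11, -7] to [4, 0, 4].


d = sqrt(sum of squared differences). (-7-4)^2=121, (11-0)^2=121, (-7-4)^2=121. Sum = 363.

sqrt(363)


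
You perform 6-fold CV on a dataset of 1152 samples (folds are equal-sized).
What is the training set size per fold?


Each validation fold has 1152/6 = 192 samples. Training set = 1152 - 192 = 960.

960


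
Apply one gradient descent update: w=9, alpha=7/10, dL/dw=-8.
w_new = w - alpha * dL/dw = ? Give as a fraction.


w_new = 9 - 7/10 * -8 = 9 - -28/5 = 73/5.

73/5


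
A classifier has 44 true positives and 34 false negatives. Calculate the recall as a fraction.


Recall = TP / (TP + FN) = 44 / 78 = 22/39.

22/39


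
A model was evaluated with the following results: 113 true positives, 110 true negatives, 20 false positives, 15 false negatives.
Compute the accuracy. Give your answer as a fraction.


Accuracy = (TP + TN) / (TP + TN + FP + FN) = (113 + 110) / 258 = 223/258.

223/258


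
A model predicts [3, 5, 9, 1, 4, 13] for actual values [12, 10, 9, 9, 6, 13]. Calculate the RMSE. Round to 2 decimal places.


MSE = 29.0000. RMSE = sqrt(29.0000) = 5.39.

5.39


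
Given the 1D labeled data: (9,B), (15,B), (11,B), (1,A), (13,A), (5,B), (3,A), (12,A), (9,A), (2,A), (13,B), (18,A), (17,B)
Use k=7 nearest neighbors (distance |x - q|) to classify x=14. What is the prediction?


Distances: |9-14|=5, |15-14|=1, |11-14|=3, |1-14|=13, |13-14|=1, |5-14|=9, |3-14|=11, |12-14|=2, |9-14|=5, |2-14|=12, |13-14|=1, |18-14|=4, |17-14|=3. 7 nearest: (13,A), (15,B), (13,B), (12,A), (11,B), (17,B), (18,A). Counts: {'A': 3, 'B': 4}. Majority class: B.

B


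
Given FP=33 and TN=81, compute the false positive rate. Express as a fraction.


FPR = FP / (FP + TN) = 33 / 114 = 11/38.

11/38


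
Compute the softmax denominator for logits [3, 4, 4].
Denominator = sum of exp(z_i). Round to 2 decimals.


Denom = e^3=20.0855 + e^4=54.5982 + e^4=54.5982. Sum = 129.2819, which rounds to 129.28.

129.28


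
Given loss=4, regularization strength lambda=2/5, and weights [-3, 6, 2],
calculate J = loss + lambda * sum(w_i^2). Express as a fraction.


L2 sq norm = sum(w^2) = 49. J = 4 + 2/5 * 49 = 118/5.

118/5


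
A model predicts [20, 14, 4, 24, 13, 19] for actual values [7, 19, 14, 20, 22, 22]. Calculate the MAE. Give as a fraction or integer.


MAE = (1/6) * (|7-20|=13 + |19-14|=5 + |14-4|=10 + |20-24|=4 + |22-13|=9 + |22-19|=3). Sum = 44. MAE = 22/3.

22/3


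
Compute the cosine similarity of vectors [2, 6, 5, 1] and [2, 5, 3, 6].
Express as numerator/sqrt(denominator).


dot = 55. |a|^2 = 66, |b|^2 = 74. cos = 55/sqrt(4884).

55/sqrt(4884)


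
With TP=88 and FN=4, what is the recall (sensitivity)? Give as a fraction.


Recall = TP / (TP + FN) = 88 / 92 = 22/23.

22/23


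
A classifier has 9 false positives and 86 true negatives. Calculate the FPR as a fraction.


FPR = FP / (FP + TN) = 9 / 95 = 9/95.

9/95


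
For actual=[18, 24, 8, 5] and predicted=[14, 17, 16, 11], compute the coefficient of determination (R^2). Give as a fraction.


Mean(y) = 55/4. SS_res = 165. SS_tot = 931/4. R^2 = 1 - 165/(931/4) = 271/931.

271/931


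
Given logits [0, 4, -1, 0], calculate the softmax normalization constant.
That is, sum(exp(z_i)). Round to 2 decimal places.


Denom = e^0=1.0000 + e^4=54.5982 + e^-1=0.3679 + e^0=1.0000. Sum = 56.9661, which rounds to 56.97.

56.97


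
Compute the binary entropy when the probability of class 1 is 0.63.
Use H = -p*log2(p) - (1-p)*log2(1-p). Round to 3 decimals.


H = -0.63*log2(0.63) - 0.37*log2(0.37) = 0.951.

0.951


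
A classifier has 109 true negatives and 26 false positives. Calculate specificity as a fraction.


Specificity = TN / (TN + FP) = 109 / 135 = 109/135.

109/135


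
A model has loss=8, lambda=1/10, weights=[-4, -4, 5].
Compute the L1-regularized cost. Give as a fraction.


L1 norm = sum(|w|) = 13. J = 8 + 1/10 * 13 = 93/10.

93/10


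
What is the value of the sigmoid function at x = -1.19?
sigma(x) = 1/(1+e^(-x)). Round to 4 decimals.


sigma(-1.19) = 1/(1+e^(1.19)) = 1/(1+3.287081) = 1/4.287081 = 0.2333.

0.2333


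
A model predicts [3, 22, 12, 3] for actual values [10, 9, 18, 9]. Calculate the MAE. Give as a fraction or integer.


MAE = (1/4) * (|10-3|=7 + |9-22|=13 + |18-12|=6 + |9-3|=6). Sum = 32. MAE = 8.

8


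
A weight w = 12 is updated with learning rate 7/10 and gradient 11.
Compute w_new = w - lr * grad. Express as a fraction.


w_new = 12 - 7/10 * 11 = 12 - 77/10 = 43/10.

43/10


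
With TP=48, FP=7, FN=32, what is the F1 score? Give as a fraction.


Precision = 48/55 = 48/55. Recall = 48/80 = 3/5. F1 = 2*P*R/(P+R) = 32/45.

32/45


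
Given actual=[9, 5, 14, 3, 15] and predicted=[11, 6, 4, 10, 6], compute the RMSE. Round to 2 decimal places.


MSE = 47.0000. RMSE = sqrt(47.0000) = 6.86.

6.86


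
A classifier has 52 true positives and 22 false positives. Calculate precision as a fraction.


Precision = TP / (TP + FP) = 52 / 74 = 26/37.

26/37


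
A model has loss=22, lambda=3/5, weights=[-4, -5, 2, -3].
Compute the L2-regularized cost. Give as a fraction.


L2 sq norm = sum(w^2) = 54. J = 22 + 3/5 * 54 = 272/5.

272/5


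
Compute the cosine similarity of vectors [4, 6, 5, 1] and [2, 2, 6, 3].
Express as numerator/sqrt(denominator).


dot = 53. |a|^2 = 78, |b|^2 = 53. cos = 53/sqrt(4134).

53/sqrt(4134)


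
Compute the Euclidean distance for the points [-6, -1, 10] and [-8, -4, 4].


d = sqrt(sum of squared differences). (-6--8)^2=4, (-1--4)^2=9, (10-4)^2=36. Sum = 49.

7


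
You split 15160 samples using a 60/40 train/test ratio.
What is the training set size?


Test set = 15160 * 40% = 6064. Training set = 15160 - 6064 = 9096.

9096


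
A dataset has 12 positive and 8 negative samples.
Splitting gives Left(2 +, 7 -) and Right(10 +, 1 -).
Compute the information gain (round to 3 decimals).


H(parent) = 0.9710. H(left) = 0.7642, H(right) = 0.4395. Weighted = (9/20)*0.7642 + (11/20)*0.4395 = 0.5856. IG = 0.9710 - 0.5856 = 0.3854, which rounds to 0.385.

0.385


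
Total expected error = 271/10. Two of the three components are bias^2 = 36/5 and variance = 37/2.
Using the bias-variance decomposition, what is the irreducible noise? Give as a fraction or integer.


Total error = bias^2 + variance + irreducible noise. So irreducible noise = 271/10 - 36/5 - 37/2 = 7/5.

7/5


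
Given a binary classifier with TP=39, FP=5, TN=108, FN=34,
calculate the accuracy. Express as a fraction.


Accuracy = (TP + TN) / (TP + TN + FP + FN) = (39 + 108) / 186 = 49/62.

49/62


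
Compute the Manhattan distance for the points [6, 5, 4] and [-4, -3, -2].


d = sum of absolute differences: |6--4|=10 + |5--3|=8 + |4--2|=6 = 24.

24


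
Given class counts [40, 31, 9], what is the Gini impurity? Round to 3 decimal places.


Total = 80. Proportions: 40/80, 31/80, 9/80. sum(p_i^2) = 0.4128. Gini = 1 - 0.4128 = 0.5872, which rounds to 0.587.

0.587


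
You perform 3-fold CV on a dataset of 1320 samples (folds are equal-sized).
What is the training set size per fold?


Each validation fold has 1320/3 = 440 samples. Training set = 1320 - 440 = 880.

880


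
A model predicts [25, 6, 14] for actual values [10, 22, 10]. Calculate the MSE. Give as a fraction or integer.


MSE = (1/3) * ((10-25)^2=225 + (22-6)^2=256 + (10-14)^2=16). Sum = 497. MSE = 497/3.

497/3


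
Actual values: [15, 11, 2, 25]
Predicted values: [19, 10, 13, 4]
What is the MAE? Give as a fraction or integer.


MAE = (1/4) * (|15-19|=4 + |11-10|=1 + |2-13|=11 + |25-4|=21). Sum = 37. MAE = 37/4.

37/4


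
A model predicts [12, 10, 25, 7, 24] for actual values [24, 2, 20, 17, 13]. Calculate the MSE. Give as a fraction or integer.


MSE = (1/5) * ((24-12)^2=144 + (2-10)^2=64 + (20-25)^2=25 + (17-7)^2=100 + (13-24)^2=121). Sum = 454. MSE = 454/5.

454/5


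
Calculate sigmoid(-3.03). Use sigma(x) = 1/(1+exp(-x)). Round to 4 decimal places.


sigma(-3.03) = 1/(1+e^(3.03)) = 1/(1+20.697233) = 1/21.697233 = 0.0461.

0.0461


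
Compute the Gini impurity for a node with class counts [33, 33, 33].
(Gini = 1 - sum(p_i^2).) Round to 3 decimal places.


Total = 99. Proportions: 33/99, 33/99, 33/99. sum(p_i^2) = 0.3333. Gini = 1 - 0.3333 = 0.6667, which rounds to 0.667.

0.667


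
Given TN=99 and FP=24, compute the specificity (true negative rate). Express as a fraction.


Specificity = TN / (TN + FP) = 99 / 123 = 33/41.

33/41


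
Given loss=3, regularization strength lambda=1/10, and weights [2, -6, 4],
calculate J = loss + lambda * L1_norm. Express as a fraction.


L1 norm = sum(|w|) = 12. J = 3 + 1/10 * 12 = 21/5.

21/5


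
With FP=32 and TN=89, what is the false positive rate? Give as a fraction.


FPR = FP / (FP + TN) = 32 / 121 = 32/121.

32/121


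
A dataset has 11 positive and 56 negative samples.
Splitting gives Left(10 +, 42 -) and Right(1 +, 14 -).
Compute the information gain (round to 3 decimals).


H(parent) = 0.6442. H(left) = 0.7063, H(right) = 0.3534. Weighted = (52/67)*0.7063 + (15/67)*0.3534 = 0.6273. IG = 0.6442 - 0.6273 = 0.0169, which rounds to 0.017.

0.017


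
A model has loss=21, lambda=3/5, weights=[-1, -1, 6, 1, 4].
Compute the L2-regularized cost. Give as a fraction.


L2 sq norm = sum(w^2) = 55. J = 21 + 3/5 * 55 = 54.

54


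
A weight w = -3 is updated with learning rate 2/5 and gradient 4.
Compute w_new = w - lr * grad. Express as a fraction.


w_new = -3 - 2/5 * 4 = -3 - 8/5 = -23/5.

-23/5


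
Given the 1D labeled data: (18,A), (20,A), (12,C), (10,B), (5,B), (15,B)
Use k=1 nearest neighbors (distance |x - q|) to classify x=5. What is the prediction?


Distances: |18-5|=13, |20-5|=15, |12-5|=7, |10-5|=5, |5-5|=0, |15-5|=10. 1 nearest: (5,B). Counts: {'B': 1}. Majority class: B.

B


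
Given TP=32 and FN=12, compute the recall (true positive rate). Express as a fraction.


Recall = TP / (TP + FN) = 32 / 44 = 8/11.

8/11


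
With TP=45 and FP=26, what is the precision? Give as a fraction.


Precision = TP / (TP + FP) = 45 / 71 = 45/71.

45/71


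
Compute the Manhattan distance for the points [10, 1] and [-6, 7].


d = sum of absolute differences: |10--6|=16 + |1-7|=6 = 22.

22


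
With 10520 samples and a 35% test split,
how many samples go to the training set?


Test set = 10520 * 35% = 3682. Training set = 10520 - 3682 = 6838.

6838


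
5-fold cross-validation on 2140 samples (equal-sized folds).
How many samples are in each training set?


Each validation fold has 2140/5 = 428 samples. Training set = 2140 - 428 = 1712.

1712


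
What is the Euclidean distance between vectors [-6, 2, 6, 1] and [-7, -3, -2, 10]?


d = sqrt(sum of squared differences). (-6--7)^2=1, (2--3)^2=25, (6--2)^2=64, (1-10)^2=81. Sum = 171.

sqrt(171)


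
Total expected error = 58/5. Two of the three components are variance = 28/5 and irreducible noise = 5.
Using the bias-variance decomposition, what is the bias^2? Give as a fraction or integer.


Total error = bias^2 + variance + irreducible noise. So bias^2 = 58/5 - 28/5 - 5 = 1.

1


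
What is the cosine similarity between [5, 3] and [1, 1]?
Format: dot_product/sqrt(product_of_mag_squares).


dot = 8. |a|^2 = 34, |b|^2 = 2. cos = 8/sqrt(68).

8/sqrt(68)


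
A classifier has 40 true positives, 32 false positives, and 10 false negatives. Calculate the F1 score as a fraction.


Precision = 40/72 = 5/9. Recall = 40/50 = 4/5. F1 = 2*P*R/(P+R) = 40/61.

40/61


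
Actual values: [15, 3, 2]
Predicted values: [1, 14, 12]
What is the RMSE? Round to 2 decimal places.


MSE = 139.0000. RMSE = sqrt(139.0000) = 11.79.

11.79


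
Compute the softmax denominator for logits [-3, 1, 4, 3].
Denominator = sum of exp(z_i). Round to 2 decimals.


Denom = e^-3=0.0498 + e^1=2.7183 + e^4=54.5982 + e^3=20.0855. Sum = 77.4518, which rounds to 77.45.

77.45


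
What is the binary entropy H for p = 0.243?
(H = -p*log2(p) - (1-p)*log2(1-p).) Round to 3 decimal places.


H = -0.243*log2(0.243) - 0.757*log2(0.757) = 0.800.

0.800


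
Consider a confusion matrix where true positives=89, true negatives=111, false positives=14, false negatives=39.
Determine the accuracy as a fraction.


Accuracy = (TP + TN) / (TP + TN + FP + FN) = (89 + 111) / 253 = 200/253.

200/253


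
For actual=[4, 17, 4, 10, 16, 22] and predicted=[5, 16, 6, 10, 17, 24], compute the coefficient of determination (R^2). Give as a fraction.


Mean(y) = 73/6. SS_res = 11. SS_tot = 1637/6. R^2 = 1 - 11/(1637/6) = 1571/1637.

1571/1637


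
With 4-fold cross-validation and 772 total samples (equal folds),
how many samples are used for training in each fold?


Each validation fold has 772/4 = 193 samples. Training set = 772 - 193 = 579.

579


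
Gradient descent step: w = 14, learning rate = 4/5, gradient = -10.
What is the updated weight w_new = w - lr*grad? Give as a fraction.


w_new = 14 - 4/5 * -10 = 14 - -8 = 22.

22


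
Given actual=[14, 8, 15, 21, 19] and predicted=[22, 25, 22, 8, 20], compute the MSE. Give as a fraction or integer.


MSE = (1/5) * ((14-22)^2=64 + (8-25)^2=289 + (15-22)^2=49 + (21-8)^2=169 + (19-20)^2=1). Sum = 572. MSE = 572/5.

572/5


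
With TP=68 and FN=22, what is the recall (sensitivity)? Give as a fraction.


Recall = TP / (TP + FN) = 68 / 90 = 34/45.

34/45


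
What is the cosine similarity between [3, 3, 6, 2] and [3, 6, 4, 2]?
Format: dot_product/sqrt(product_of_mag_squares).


dot = 55. |a|^2 = 58, |b|^2 = 65. cos = 55/sqrt(3770).

55/sqrt(3770)


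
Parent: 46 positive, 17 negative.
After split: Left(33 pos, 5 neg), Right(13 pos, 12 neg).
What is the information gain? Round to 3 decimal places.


H(parent) = 0.8412. H(left) = 0.5618, H(right) = 0.9988. Weighted = (38/63)*0.5618 + (25/63)*0.9988 = 0.7352. IG = 0.8412 - 0.7352 = 0.1060, which rounds to 0.106.

0.106


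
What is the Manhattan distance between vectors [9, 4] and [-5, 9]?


d = sum of absolute differences: |9--5|=14 + |4-9|=5 = 19.

19


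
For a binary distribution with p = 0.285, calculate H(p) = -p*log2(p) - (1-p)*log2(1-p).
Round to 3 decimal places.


H = -0.285*log2(0.285) - 0.715*log2(0.715) = 0.862.

0.862


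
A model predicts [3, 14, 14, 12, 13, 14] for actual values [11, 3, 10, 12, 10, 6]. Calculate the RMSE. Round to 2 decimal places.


MSE = 45.6667. RMSE = sqrt(45.6667) = 6.76.

6.76


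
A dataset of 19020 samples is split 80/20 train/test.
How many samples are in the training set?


Test set = 19020 * 20% = 3804. Training set = 19020 - 3804 = 15216.

15216


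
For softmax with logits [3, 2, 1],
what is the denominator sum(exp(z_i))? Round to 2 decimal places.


Denom = e^3=20.0855 + e^2=7.3891 + e^1=2.7183. Sum = 30.1929, which rounds to 30.19.

30.19


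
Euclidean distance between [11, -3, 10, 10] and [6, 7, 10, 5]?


d = sqrt(sum of squared differences). (11-6)^2=25, (-3-7)^2=100, (10-10)^2=0, (10-5)^2=25. Sum = 150.

sqrt(150)


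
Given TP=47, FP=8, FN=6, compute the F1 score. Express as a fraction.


Precision = 47/55 = 47/55. Recall = 47/53 = 47/53. F1 = 2*P*R/(P+R) = 47/54.

47/54


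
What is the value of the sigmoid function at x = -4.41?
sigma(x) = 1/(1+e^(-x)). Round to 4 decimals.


sigma(-4.41) = 1/(1+e^(4.41)) = 1/(1+82.269464) = 1/83.269464 = 0.0120.

0.0120


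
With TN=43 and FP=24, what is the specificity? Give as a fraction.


Specificity = TN / (TN + FP) = 43 / 67 = 43/67.

43/67


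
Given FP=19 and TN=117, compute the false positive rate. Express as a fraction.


FPR = FP / (FP + TN) = 19 / 136 = 19/136.

19/136


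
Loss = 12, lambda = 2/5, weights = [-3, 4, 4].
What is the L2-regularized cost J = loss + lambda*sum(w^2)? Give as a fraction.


L2 sq norm = sum(w^2) = 41. J = 12 + 2/5 * 41 = 142/5.

142/5


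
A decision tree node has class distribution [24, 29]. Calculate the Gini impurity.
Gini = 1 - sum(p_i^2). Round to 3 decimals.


Total = 53. Proportions: 24/53, 29/53. sum(p_i^2) = 0.5044. Gini = 1 - 0.5044 = 0.4956, which rounds to 0.496.

0.496


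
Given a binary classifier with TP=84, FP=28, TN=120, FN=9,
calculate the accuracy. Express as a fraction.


Accuracy = (TP + TN) / (TP + TN + FP + FN) = (84 + 120) / 241 = 204/241.

204/241


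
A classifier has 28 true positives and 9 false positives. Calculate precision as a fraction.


Precision = TP / (TP + FP) = 28 / 37 = 28/37.

28/37


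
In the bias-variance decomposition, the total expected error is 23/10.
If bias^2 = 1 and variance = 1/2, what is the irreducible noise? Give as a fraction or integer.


Total error = bias^2 + variance + irreducible noise. So irreducible noise = 23/10 - 1 - 1/2 = 4/5.

4/5


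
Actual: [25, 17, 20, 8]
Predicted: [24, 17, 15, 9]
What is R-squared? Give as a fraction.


Mean(y) = 35/2. SS_res = 27. SS_tot = 153. R^2 = 1 - 27/(153) = 14/17.

14/17


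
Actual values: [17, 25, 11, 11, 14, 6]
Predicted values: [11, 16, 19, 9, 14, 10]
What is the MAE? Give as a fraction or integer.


MAE = (1/6) * (|17-11|=6 + |25-16|=9 + |11-19|=8 + |11-9|=2 + |14-14|=0 + |6-10|=4). Sum = 29. MAE = 29/6.

29/6


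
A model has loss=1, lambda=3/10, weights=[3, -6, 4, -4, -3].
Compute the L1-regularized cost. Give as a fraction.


L1 norm = sum(|w|) = 20. J = 1 + 3/10 * 20 = 7.

7


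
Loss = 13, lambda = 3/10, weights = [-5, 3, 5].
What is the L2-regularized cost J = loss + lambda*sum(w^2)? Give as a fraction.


L2 sq norm = sum(w^2) = 59. J = 13 + 3/10 * 59 = 307/10.

307/10


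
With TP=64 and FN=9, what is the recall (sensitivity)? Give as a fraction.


Recall = TP / (TP + FN) = 64 / 73 = 64/73.

64/73


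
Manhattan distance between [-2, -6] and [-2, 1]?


d = sum of absolute differences: |-2--2|=0 + |-6-1|=7 = 7.

7


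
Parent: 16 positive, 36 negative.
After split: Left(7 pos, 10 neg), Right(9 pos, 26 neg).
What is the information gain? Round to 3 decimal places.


H(parent) = 0.8905. H(left) = 0.9774, H(right) = 0.8224. Weighted = (17/52)*0.9774 + (35/52)*0.8224 = 0.8731. IG = 0.8905 - 0.8731 = 0.0174, which rounds to 0.017.

0.017


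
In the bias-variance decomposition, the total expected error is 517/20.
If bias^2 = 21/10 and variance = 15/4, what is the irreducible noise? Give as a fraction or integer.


Total error = bias^2 + variance + irreducible noise. So irreducible noise = 517/20 - 21/10 - 15/4 = 20.

20


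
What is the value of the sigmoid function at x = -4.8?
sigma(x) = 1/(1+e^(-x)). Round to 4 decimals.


sigma(-4.8) = 1/(1+e^(4.8)) = 1/(1+121.510418) = 1/122.510418 = 0.0082.

0.0082


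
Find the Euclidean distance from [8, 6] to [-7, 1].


d = sqrt(sum of squared differences). (8--7)^2=225, (6-1)^2=25. Sum = 250.

sqrt(250)


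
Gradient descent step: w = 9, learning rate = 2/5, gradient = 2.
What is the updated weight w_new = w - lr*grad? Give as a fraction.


w_new = 9 - 2/5 * 2 = 9 - 4/5 = 41/5.

41/5


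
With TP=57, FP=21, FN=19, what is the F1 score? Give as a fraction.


Precision = 57/78 = 19/26. Recall = 57/76 = 3/4. F1 = 2*P*R/(P+R) = 57/77.

57/77


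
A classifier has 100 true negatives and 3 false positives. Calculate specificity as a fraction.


Specificity = TN / (TN + FP) = 100 / 103 = 100/103.

100/103


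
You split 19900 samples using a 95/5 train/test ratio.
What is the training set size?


Test set = 19900 * 5% = 995. Training set = 19900 - 995 = 18905.

18905


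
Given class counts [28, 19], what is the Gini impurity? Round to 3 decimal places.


Total = 47. Proportions: 28/47, 19/47. sum(p_i^2) = 0.5183. Gini = 1 - 0.5183 = 0.4817, which rounds to 0.482.

0.482


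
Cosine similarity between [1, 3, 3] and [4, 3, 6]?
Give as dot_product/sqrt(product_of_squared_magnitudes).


dot = 31. |a|^2 = 19, |b|^2 = 61. cos = 31/sqrt(1159).

31/sqrt(1159)


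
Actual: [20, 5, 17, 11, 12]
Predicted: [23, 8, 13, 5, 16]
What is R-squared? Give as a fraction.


Mean(y) = 13. SS_res = 86. SS_tot = 134. R^2 = 1 - 86/(134) = 24/67.

24/67


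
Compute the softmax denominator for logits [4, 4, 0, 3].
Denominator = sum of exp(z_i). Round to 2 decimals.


Denom = e^4=54.5982 + e^4=54.5982 + e^0=1.0000 + e^3=20.0855. Sum = 130.2819, which rounds to 130.28.

130.28


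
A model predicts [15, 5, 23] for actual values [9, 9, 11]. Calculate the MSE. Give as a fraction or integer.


MSE = (1/3) * ((9-15)^2=36 + (9-5)^2=16 + (11-23)^2=144). Sum = 196. MSE = 196/3.

196/3


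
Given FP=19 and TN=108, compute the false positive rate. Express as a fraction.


FPR = FP / (FP + TN) = 19 / 127 = 19/127.

19/127


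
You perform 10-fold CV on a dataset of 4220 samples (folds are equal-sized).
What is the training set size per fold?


Each validation fold has 4220/10 = 422 samples. Training set = 4220 - 422 = 3798.

3798


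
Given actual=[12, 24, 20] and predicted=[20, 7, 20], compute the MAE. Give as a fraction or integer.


MAE = (1/3) * (|12-20|=8 + |24-7|=17 + |20-20|=0). Sum = 25. MAE = 25/3.

25/3


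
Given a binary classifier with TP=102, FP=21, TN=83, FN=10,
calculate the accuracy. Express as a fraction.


Accuracy = (TP + TN) / (TP + TN + FP + FN) = (102 + 83) / 216 = 185/216.

185/216


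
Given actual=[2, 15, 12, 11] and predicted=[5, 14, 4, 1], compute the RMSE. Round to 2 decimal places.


MSE = 43.5000. RMSE = sqrt(43.5000) = 6.60.

6.60


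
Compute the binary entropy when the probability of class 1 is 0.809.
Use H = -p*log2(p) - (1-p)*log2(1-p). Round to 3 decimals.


H = -0.809*log2(0.809) - 0.191*log2(0.191) = 0.704.

0.704


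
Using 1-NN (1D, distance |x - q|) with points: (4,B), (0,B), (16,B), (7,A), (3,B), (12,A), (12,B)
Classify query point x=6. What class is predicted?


Distances: |4-6|=2, |0-6|=6, |16-6|=10, |7-6|=1, |3-6|=3, |12-6|=6, |12-6|=6. 1 nearest: (7,A). Counts: {'A': 1}. Majority class: A.

A


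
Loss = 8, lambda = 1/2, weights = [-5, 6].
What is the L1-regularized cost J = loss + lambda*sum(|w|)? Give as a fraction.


L1 norm = sum(|w|) = 11. J = 8 + 1/2 * 11 = 27/2.

27/2


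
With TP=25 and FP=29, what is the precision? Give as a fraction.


Precision = TP / (TP + FP) = 25 / 54 = 25/54.

25/54


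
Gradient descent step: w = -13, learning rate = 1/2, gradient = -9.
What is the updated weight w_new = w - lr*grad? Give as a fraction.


w_new = -13 - 1/2 * -9 = -13 - -9/2 = -17/2.

-17/2


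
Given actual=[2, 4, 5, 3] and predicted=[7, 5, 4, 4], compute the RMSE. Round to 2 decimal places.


MSE = 7.0000. RMSE = sqrt(7.0000) = 2.65.

2.65


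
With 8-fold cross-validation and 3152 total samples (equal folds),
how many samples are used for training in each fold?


Each validation fold has 3152/8 = 394 samples. Training set = 3152 - 394 = 2758.

2758


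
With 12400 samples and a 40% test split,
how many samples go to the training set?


Test set = 12400 * 40% = 4960. Training set = 12400 - 4960 = 7440.

7440


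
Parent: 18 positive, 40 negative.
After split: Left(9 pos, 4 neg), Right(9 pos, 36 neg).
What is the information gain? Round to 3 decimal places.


H(parent) = 0.8936. H(left) = 0.8905, H(right) = 0.7219. Weighted = (13/58)*0.8905 + (45/58)*0.7219 = 0.7597. IG = 0.8936 - 0.7597 = 0.1339, which rounds to 0.134.

0.134


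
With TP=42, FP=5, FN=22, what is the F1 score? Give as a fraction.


Precision = 42/47 = 42/47. Recall = 42/64 = 21/32. F1 = 2*P*R/(P+R) = 28/37.

28/37


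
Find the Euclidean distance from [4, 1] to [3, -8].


d = sqrt(sum of squared differences). (4-3)^2=1, (1--8)^2=81. Sum = 82.

sqrt(82)


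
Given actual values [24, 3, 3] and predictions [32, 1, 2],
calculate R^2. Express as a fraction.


Mean(y) = 10. SS_res = 69. SS_tot = 294. R^2 = 1 - 69/(294) = 75/98.

75/98


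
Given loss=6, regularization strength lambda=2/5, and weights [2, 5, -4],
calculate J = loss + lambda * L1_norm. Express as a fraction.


L1 norm = sum(|w|) = 11. J = 6 + 2/5 * 11 = 52/5.

52/5


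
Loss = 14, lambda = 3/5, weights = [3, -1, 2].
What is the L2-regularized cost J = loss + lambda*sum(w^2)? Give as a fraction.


L2 sq norm = sum(w^2) = 14. J = 14 + 3/5 * 14 = 112/5.

112/5


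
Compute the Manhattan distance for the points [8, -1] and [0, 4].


d = sum of absolute differences: |8-0|=8 + |-1-4|=5 = 13.

13


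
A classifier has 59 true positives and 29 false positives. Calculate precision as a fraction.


Precision = TP / (TP + FP) = 59 / 88 = 59/88.

59/88


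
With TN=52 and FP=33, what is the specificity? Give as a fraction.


Specificity = TN / (TN + FP) = 52 / 85 = 52/85.

52/85


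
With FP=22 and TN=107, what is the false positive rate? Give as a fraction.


FPR = FP / (FP + TN) = 22 / 129 = 22/129.

22/129


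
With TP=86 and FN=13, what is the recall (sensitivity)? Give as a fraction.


Recall = TP / (TP + FN) = 86 / 99 = 86/99.

86/99


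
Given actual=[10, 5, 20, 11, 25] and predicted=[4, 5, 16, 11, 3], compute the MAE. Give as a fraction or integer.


MAE = (1/5) * (|10-4|=6 + |5-5|=0 + |20-16|=4 + |11-11|=0 + |25-3|=22). Sum = 32. MAE = 32/5.

32/5


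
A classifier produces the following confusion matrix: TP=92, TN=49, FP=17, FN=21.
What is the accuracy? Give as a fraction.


Accuracy = (TP + TN) / (TP + TN + FP + FN) = (92 + 49) / 179 = 141/179.

141/179


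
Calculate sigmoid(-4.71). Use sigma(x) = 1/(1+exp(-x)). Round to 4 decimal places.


sigma(-4.71) = 1/(1+e^(4.71)) = 1/(1+111.052160) = 1/112.052160 = 0.0089.

0.0089


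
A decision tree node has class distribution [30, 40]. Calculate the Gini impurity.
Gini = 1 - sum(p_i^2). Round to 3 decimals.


Total = 70. Proportions: 30/70, 40/70. sum(p_i^2) = 0.5102. Gini = 1 - 0.5102 = 0.4898, which rounds to 0.490.

0.490


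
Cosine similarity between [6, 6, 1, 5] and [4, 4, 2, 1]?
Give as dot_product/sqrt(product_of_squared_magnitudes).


dot = 55. |a|^2 = 98, |b|^2 = 37. cos = 55/sqrt(3626).

55/sqrt(3626)


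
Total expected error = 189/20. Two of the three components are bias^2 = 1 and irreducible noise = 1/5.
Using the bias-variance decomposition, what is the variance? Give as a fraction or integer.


Total error = bias^2 + variance + irreducible noise. So variance = 189/20 - 1 - 1/5 = 33/4.

33/4


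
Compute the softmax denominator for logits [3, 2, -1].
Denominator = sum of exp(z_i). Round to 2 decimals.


Denom = e^3=20.0855 + e^2=7.3891 + e^-1=0.3679. Sum = 27.8425, which rounds to 27.84.

27.84


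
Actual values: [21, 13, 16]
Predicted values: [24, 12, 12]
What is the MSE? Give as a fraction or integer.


MSE = (1/3) * ((21-24)^2=9 + (13-12)^2=1 + (16-12)^2=16). Sum = 26. MSE = 26/3.

26/3


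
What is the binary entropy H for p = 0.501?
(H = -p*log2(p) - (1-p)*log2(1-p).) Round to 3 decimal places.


H = -0.501*log2(0.501) - 0.499*log2(0.499) = 1.000.

1.000


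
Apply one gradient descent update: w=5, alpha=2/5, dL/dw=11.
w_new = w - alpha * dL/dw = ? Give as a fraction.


w_new = 5 - 2/5 * 11 = 5 - 22/5 = 3/5.

3/5


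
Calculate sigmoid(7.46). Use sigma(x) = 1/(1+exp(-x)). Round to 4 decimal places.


sigma(7.46) = 1/(1+e^(-7.46)) = 1/(1+0.000576) = 1/1.000576 = 0.9994.

0.9994


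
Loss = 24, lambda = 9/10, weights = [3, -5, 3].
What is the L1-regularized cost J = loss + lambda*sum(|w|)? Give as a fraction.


L1 norm = sum(|w|) = 11. J = 24 + 9/10 * 11 = 339/10.

339/10


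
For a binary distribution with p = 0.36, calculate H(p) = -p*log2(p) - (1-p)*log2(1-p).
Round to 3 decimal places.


H = -0.36*log2(0.36) - 0.64*log2(0.64) = 0.943.

0.943


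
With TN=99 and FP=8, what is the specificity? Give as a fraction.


Specificity = TN / (TN + FP) = 99 / 107 = 99/107.

99/107


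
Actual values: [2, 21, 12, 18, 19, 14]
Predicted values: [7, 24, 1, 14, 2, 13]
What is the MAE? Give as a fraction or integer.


MAE = (1/6) * (|2-7|=5 + |21-24|=3 + |12-1|=11 + |18-14|=4 + |19-2|=17 + |14-13|=1). Sum = 41. MAE = 41/6.

41/6


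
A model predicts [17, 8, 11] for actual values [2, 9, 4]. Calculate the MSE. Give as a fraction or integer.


MSE = (1/3) * ((2-17)^2=225 + (9-8)^2=1 + (4-11)^2=49). Sum = 275. MSE = 275/3.

275/3


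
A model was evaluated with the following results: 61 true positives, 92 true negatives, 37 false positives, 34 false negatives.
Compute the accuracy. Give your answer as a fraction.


Accuracy = (TP + TN) / (TP + TN + FP + FN) = (61 + 92) / 224 = 153/224.

153/224


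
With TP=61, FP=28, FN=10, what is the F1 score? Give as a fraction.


Precision = 61/89 = 61/89. Recall = 61/71 = 61/71. F1 = 2*P*R/(P+R) = 61/80.

61/80


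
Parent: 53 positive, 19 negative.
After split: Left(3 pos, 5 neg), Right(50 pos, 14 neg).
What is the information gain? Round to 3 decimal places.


H(parent) = 0.8326. H(left) = 0.9544, H(right) = 0.7579. Weighted = (8/72)*0.9544 + (64/72)*0.7579 = 0.7797. IG = 0.8326 - 0.7797 = 0.0529, which rounds to 0.053.

0.053


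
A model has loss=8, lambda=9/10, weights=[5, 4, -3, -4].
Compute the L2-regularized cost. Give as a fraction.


L2 sq norm = sum(w^2) = 66. J = 8 + 9/10 * 66 = 337/5.

337/5


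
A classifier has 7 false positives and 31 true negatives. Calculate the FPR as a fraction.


FPR = FP / (FP + TN) = 7 / 38 = 7/38.

7/38


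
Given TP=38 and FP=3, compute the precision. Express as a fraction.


Precision = TP / (TP + FP) = 38 / 41 = 38/41.

38/41


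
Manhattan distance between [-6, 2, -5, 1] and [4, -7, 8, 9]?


d = sum of absolute differences: |-6-4|=10 + |2--7|=9 + |-5-8|=13 + |1-9|=8 = 40.

40


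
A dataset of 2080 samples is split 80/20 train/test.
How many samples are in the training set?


Test set = 2080 * 20% = 416. Training set = 2080 - 416 = 1664.

1664


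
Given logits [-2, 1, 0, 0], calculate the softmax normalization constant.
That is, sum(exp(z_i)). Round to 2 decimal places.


Denom = e^-2=0.1353 + e^1=2.7183 + e^0=1.0000 + e^0=1.0000. Sum = 4.8536, which rounds to 4.85.

4.85


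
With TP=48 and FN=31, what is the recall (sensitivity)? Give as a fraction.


Recall = TP / (TP + FN) = 48 / 79 = 48/79.

48/79


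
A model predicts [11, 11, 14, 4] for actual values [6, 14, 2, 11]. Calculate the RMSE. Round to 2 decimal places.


MSE = 56.7500. RMSE = sqrt(56.7500) = 7.53.

7.53


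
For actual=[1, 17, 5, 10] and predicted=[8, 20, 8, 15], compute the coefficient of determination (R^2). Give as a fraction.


Mean(y) = 33/4. SS_res = 92. SS_tot = 571/4. R^2 = 1 - 92/(571/4) = 203/571.

203/571


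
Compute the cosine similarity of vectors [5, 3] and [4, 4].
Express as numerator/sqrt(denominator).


dot = 32. |a|^2 = 34, |b|^2 = 32. cos = 32/sqrt(1088).

32/sqrt(1088)


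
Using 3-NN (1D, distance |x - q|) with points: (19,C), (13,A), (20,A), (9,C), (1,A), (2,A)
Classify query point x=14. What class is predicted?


Distances: |19-14|=5, |13-14|=1, |20-14|=6, |9-14|=5, |1-14|=13, |2-14|=12. 3 nearest: (13,A), (19,C), (9,C). Counts: {'A': 1, 'C': 2}. Majority class: C.

C
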